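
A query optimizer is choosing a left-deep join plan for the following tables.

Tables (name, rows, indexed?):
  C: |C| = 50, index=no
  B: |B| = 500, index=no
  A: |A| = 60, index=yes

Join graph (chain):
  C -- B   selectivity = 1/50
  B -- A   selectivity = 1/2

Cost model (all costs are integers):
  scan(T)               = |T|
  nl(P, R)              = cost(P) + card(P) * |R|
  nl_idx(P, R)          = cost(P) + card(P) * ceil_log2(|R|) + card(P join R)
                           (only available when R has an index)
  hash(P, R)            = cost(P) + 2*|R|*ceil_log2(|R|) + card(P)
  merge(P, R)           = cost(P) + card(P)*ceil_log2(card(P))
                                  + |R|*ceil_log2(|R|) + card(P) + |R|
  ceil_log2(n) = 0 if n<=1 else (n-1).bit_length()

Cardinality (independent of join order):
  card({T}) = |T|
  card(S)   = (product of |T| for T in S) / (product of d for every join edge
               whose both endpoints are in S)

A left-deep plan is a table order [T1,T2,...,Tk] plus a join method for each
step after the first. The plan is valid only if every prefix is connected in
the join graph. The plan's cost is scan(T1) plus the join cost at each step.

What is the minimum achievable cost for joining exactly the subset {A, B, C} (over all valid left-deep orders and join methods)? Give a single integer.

2820

Selinger DP over subsets of {A,B,C}:
  {C}: scan cost=50, card=50
  {B}: scan cost=500, card=500
  {A}: scan cost=60, card=60
  {BC}: card=500; try (C,hash)→1600, (B,merge)→5400, (C,merge)→5850, (B,hash)→9100, (B,nl)→25050, (C,nl)→25500; best=1600 via (C,hash)
  {AB}: card=15000; try (A,hash)→1720, (B,merge)→5480, (A,merge)→5920, (B,hash)→9120, (A,nl_idx)→18500, (B,nl)→30060 …(+1); best=1720 via (A,hash)
  {ABC}: card=15000; try (A,hash)→2820, (A,merge)→7020, (C,hash)→17320, (A,nl_idx)→19600, (A,nl)→31600, (C,merge)→227070 …(+1); best=2820 via (A,hash)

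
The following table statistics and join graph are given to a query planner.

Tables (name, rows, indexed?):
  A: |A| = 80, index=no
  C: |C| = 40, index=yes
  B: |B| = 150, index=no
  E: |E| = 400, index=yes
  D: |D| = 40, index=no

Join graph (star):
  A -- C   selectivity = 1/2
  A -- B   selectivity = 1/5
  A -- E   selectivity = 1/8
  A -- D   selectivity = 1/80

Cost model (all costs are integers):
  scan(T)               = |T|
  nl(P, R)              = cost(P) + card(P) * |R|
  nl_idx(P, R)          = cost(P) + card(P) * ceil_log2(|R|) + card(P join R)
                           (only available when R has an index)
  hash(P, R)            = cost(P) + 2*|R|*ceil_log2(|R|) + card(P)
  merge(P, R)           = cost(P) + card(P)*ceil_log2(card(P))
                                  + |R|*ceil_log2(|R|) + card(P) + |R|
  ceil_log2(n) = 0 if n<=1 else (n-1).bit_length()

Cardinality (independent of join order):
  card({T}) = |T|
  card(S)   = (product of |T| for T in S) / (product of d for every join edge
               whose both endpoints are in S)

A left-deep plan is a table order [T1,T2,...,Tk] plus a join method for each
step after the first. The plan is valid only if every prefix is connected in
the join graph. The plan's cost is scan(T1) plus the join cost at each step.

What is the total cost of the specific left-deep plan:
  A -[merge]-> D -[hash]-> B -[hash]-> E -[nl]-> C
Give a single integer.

2411840

step 1: scan A: cost=80, card=80
step 2: join D via merge
    card(P join D) = 80*40/(80) = 40
    cost = 80 + 80*7 + 40*6 + 80 + 40 = 1000
step 3: join B via hash
    card(P join B) = 40*150/(5) = 1200
    cost = 1000 + 2*150*8 + 40 = 3440
step 4: join E via hash
    card(P join E) = 1200*400/(8) = 60000
    cost = 3440 + 2*400*9 + 1200 = 11840
step 5: join C via nl
    card(P join C) = 60000*40/(2) = 1200000
    cost = 11840 + 60000*40 = 2411840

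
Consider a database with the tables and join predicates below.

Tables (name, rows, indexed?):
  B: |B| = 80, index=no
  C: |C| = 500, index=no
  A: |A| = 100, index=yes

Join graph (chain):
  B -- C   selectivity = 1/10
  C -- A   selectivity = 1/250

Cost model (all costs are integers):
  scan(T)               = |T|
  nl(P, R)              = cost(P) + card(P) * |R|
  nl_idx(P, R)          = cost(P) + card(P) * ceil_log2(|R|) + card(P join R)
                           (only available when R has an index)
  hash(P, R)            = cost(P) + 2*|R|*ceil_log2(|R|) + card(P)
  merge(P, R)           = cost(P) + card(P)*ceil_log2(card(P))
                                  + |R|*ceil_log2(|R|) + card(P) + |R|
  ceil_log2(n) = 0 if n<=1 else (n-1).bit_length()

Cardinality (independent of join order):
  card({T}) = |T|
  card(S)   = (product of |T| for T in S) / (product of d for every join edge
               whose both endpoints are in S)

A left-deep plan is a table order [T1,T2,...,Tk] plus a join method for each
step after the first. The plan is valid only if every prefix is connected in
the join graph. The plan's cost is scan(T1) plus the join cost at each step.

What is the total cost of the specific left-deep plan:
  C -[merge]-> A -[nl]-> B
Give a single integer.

step 1: scan C: cost=500, card=500
step 2: join A via merge
    card(P join A) = 500*100/(250) = 200
    cost = 500 + 500*9 + 100*7 + 500 + 100 = 6300
step 3: join B via nl
    card(P join B) = 200*80/(10) = 1600
    cost = 6300 + 200*80 = 22300

22300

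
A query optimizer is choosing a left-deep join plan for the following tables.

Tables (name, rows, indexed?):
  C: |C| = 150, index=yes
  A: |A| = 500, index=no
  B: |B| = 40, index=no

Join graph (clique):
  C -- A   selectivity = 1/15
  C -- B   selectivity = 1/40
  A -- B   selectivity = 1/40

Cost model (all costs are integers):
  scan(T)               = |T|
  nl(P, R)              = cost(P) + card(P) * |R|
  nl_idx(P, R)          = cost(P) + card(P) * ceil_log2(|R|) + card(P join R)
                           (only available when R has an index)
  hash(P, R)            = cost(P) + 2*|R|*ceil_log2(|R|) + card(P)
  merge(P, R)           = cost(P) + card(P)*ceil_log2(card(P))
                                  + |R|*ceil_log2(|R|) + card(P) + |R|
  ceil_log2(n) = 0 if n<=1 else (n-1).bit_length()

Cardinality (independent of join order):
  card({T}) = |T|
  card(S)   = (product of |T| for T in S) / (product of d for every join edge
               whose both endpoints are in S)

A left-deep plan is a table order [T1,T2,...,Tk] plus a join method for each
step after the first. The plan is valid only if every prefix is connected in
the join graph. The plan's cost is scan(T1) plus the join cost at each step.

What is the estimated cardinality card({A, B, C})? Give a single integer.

125

Tables in S: A(500), B(40), C(150)
Edges inside S: C-A(d=15), C-B(d=40), A-B(d=40)
numerator = 500 * 40 * 150 = 3000000
denominator = 15 * 40 * 40 = 24000
card(S) = 3000000 / 24000 = 125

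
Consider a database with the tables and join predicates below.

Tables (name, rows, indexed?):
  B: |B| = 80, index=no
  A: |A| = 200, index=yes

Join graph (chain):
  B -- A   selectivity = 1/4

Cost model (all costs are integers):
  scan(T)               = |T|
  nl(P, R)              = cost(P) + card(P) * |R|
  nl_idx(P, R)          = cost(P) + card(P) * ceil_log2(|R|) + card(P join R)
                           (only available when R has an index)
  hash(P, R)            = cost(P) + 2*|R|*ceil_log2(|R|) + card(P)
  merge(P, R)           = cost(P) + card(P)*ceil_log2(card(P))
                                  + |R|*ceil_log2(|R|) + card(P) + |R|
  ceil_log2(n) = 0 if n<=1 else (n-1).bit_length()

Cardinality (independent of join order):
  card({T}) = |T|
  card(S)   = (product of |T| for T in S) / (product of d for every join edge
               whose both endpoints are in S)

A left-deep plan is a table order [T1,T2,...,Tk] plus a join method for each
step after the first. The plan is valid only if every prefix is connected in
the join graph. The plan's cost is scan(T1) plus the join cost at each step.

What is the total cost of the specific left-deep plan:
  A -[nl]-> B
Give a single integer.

step 1: scan A: cost=200, card=200
step 2: join B via nl
    card(P join B) = 200*80/(4) = 4000
    cost = 200 + 200*80 = 16200

16200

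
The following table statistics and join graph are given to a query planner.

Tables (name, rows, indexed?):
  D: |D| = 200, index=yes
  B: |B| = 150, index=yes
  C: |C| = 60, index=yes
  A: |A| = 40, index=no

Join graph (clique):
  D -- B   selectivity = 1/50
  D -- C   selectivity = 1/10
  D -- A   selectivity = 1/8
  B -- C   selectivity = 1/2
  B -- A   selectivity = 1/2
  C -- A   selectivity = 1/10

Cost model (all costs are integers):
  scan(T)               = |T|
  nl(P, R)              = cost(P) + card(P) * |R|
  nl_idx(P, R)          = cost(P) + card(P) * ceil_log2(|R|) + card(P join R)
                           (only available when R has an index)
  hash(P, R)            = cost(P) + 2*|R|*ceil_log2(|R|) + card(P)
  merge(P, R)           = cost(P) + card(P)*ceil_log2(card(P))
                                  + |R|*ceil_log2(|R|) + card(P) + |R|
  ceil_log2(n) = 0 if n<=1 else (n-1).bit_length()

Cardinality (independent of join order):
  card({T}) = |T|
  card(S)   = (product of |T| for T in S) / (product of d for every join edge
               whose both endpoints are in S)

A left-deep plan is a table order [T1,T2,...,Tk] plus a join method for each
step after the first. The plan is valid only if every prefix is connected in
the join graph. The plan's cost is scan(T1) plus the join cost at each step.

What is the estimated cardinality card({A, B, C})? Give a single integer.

9000

Tables in S: A(40), B(150), C(60)
Edges inside S: B-C(d=2), B-A(d=2), C-A(d=10)
numerator = 40 * 150 * 60 = 360000
denominator = 2 * 2 * 10 = 40
card(S) = 360000 / 40 = 9000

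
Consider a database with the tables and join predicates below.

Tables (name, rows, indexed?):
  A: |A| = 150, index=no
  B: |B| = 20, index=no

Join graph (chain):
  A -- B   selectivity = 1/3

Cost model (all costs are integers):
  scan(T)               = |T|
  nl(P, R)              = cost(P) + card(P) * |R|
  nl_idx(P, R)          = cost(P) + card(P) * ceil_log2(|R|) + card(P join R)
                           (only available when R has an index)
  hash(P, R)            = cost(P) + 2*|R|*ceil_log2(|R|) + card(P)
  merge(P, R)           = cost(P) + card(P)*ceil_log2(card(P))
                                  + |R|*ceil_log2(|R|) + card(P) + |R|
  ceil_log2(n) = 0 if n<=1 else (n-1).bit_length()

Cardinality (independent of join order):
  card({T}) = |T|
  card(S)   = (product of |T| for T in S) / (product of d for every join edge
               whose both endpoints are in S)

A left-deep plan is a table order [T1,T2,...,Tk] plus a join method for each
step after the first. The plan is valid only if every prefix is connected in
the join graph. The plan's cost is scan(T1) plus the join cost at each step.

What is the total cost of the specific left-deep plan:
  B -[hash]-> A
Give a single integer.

2440

step 1: scan B: cost=20, card=20
step 2: join A via hash
    card(P join A) = 20*150/(3) = 1000
    cost = 20 + 2*150*8 + 20 = 2440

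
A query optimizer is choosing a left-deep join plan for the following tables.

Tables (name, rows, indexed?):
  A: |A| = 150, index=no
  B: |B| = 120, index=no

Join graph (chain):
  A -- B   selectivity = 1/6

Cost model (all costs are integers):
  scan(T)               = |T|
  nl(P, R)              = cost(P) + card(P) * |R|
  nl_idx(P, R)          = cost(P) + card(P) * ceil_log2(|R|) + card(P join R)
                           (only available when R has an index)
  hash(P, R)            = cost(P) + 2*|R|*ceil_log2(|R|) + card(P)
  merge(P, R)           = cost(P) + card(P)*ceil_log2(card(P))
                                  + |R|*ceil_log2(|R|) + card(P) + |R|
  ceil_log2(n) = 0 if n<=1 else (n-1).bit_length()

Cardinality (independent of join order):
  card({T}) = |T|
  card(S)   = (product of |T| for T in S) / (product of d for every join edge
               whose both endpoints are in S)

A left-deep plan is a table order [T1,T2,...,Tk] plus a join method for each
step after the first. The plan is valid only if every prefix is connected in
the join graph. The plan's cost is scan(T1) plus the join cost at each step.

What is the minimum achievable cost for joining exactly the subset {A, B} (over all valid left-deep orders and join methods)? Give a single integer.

Selinger DP over subsets of {A,B}:
  {A}: scan cost=150, card=150
  {B}: scan cost=120, card=120
  {AB}: card=3000; try (B,hash)→1980, (A,merge)→2430, (B,merge)→2460, (A,hash)→2640, (A,nl)→18120, (B,nl)→18150; best=1980 via (B,hash)

1980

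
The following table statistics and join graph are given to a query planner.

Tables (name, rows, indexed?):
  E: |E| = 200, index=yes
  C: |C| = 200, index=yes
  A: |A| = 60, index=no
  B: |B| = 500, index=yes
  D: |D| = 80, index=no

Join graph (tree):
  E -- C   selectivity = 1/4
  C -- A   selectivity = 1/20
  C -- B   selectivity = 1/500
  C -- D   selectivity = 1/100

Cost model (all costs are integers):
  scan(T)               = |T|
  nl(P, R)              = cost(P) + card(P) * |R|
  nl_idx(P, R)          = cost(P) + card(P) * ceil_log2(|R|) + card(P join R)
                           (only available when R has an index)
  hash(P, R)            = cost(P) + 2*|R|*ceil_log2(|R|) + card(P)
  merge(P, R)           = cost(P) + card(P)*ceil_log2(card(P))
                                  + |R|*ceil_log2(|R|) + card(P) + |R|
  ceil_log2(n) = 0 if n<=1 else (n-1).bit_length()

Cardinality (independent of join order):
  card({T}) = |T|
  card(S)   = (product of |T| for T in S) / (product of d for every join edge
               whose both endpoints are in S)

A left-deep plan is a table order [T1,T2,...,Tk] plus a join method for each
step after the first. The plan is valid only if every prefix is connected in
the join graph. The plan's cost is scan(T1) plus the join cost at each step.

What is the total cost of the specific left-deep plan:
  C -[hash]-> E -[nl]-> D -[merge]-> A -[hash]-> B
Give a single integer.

949020

step 1: scan C: cost=200, card=200
step 2: join E via hash
    card(P join E) = 200*200/(4) = 10000
    cost = 200 + 2*200*8 + 200 = 3600
step 3: join D via nl
    card(P join D) = 10000*80/(100) = 8000
    cost = 3600 + 10000*80 = 803600
step 4: join A via merge
    card(P join A) = 8000*60/(20) = 24000
    cost = 803600 + 8000*13 + 60*6 + 8000 + 60 = 916020
step 5: join B via hash
    card(P join B) = 24000*500/(500) = 24000
    cost = 916020 + 2*500*9 + 24000 = 949020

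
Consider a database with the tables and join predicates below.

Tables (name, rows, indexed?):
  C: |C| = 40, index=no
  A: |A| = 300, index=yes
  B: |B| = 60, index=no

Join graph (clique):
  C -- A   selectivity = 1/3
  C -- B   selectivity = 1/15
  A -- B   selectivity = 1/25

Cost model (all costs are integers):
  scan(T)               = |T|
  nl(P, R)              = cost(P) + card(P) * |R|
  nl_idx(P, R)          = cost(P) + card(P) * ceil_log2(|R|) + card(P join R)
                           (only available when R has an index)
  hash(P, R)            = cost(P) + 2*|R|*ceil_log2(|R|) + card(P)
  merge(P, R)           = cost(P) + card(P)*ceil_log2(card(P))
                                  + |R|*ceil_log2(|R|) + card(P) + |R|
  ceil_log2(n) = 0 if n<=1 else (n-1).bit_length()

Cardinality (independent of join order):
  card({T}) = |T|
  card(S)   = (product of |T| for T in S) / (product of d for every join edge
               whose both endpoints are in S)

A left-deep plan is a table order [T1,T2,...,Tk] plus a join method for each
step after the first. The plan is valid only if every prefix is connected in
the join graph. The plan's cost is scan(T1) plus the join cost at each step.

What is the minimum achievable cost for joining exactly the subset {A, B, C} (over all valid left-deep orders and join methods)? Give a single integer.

Selinger DP over subsets of {A,B,C}:
  {C}: scan cost=40, card=40
  {A}: scan cost=300, card=300
  {B}: scan cost=60, card=60
  {AC}: card=4000; try (C,hash)→1080, (A,merge)→3320, (C,merge)→3580, (A,nl_idx)→4400, (A,hash)→5480, (A,nl)→12040 …(+1); best=1080 via (C,hash)
  {BC}: card=160; try (C,hash)→600, (B,merge)→740, (C,merge)→760, (B,hash)→800, (B,nl)→2440, (C,nl)→2460; best=600 via (C,hash)
  {AB}: card=720; try (B,hash)→1320, (A,nl_idx)→1320, (A,merge)→3480, (B,merge)→3720, (A,hash)→5520, (A,nl)→18060 …(+1); best=1320 via (B,hash)
  {ABC}: card=640; try (C,hash)→2520, (A,nl_idx)→2680, (A,merge)→5040, (B,hash)→5800, (A,hash)→6160, (C,merge)→9520 …(+4); best=2520 via (C,hash)

2520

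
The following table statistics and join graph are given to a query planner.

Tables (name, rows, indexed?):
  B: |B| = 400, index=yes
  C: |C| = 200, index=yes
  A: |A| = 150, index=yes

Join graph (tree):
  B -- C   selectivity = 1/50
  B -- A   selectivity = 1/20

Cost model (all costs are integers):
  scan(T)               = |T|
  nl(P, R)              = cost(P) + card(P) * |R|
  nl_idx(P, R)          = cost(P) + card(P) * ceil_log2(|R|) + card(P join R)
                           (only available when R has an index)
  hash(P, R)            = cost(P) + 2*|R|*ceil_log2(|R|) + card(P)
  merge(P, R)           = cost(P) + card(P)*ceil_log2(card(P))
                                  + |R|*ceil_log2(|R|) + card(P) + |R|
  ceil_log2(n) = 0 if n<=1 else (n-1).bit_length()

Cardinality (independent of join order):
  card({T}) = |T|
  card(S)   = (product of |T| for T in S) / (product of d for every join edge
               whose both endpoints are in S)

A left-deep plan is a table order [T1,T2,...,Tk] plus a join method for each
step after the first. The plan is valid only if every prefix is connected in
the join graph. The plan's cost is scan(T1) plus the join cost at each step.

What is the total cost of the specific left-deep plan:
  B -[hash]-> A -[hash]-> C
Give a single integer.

step 1: scan B: cost=400, card=400
step 2: join A via hash
    card(P join A) = 400*150/(20) = 3000
    cost = 400 + 2*150*8 + 400 = 3200
step 3: join C via hash
    card(P join C) = 3000*200/(50) = 12000
    cost = 3200 + 2*200*8 + 3000 = 9400

9400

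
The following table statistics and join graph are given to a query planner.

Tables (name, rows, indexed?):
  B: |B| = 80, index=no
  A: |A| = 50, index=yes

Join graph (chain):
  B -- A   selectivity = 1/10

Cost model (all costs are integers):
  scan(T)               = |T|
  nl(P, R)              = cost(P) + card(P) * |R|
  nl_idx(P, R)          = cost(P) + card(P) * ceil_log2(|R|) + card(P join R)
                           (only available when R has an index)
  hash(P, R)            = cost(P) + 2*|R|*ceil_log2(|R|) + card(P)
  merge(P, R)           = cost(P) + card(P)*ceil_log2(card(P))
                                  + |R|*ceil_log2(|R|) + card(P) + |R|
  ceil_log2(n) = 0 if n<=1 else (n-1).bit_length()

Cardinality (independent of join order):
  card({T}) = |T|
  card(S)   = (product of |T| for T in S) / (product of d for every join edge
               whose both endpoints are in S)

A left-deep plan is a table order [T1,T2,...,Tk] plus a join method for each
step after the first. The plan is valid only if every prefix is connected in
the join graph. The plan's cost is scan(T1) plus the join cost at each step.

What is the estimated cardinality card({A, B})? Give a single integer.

400

Tables in S: A(50), B(80)
Edges inside S: B-A(d=10)
numerator = 50 * 80 = 4000
denominator = 10 = 10
card(S) = 4000 / 10 = 400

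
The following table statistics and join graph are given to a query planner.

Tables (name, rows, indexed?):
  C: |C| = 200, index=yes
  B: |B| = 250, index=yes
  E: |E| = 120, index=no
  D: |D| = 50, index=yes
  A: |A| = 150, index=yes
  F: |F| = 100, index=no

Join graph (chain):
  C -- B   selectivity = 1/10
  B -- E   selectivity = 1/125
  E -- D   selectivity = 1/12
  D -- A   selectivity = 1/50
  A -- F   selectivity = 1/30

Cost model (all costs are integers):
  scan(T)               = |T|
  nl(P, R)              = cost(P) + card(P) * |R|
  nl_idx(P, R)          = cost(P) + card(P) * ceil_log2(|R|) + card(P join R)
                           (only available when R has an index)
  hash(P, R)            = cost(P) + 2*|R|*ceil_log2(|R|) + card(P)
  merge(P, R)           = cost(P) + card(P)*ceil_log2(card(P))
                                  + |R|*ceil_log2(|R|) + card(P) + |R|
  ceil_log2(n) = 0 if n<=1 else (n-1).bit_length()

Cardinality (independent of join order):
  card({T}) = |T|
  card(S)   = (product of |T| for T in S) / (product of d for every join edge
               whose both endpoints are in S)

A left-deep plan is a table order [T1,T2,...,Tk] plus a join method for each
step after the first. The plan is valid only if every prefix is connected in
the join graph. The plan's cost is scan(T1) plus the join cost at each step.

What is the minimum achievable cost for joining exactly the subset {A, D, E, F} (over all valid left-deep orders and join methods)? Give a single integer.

4330

Selinger DP over subsets of {A,D,E,F}:
  {E}: scan cost=120, card=120
  {D}: scan cost=50, card=50
  {A}: scan cost=150, card=150
  {F}: scan cost=100, card=100
  {DE}: card=500; try (D,hash)→840, (D,nl_idx)→1340, (E,merge)→1360, (D,merge)→1430, (E,hash)→1780, (E,nl)→6050 …(+1); best=840 via (D,hash)
  {AD}: card=150; try (A,nl_idx)→600, (D,hash)→900, (D,nl_idx)→1200, (A,merge)→1750, (D,merge)→1850, (A,hash)→2500 …(+2); best=600 via (A,nl_idx)
  {AF}: card=500; try (A,nl_idx)→1400, (F,hash)→1700, (A,merge)→2250, (F,merge)→2300, (A,hash)→2600, (A,nl)→15100 …(+1); best=1400 via (A,nl_idx)
  {ADE}: card=1500; try (E,hash)→2430, (E,merge)→2910, (A,hash)→3740, (A,nl_idx)→6340, (A,merge)→7190, (E,nl)→18600 …(+1); best=2430 via (E,hash)
  {ADF}: card=500; try (F,hash)→2150, (D,hash)→2500, (F,merge)→2750, (D,nl_idx)→4900, (D,merge)→6750, (F,nl)→15600 …(+1); best=2150 via (F,hash)
  {ADEF}: card=5000; try (E,hash)→4330, (F,hash)→5330, (E,merge)→8110, (F,merge)→21230, (E,nl)→62150, (F,nl)→152430; best=4330 via (E,hash)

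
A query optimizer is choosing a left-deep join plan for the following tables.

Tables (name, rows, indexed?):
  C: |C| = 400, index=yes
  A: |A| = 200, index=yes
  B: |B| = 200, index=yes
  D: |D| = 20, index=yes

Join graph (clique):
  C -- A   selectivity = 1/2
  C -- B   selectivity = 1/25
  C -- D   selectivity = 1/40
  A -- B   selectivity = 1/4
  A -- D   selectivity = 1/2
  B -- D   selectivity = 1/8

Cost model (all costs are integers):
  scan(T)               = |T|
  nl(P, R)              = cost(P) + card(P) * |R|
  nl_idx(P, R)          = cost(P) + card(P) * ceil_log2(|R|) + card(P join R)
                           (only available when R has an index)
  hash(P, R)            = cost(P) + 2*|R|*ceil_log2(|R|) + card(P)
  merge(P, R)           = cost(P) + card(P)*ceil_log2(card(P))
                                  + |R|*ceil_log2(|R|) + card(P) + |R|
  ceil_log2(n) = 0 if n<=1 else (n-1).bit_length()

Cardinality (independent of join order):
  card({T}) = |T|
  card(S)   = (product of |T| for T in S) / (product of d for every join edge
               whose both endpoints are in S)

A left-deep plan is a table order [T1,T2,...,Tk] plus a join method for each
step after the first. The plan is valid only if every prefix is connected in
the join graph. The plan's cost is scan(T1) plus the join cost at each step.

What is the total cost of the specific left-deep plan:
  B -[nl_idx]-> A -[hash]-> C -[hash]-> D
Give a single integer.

step 1: scan B: cost=200, card=200
step 2: join A via nl_idx
    card(P join A) = 200*200/(4) = 10000
    cost = 200 + 200*8 + 10000 = 11800
step 3: join C via hash
    card(P join C) = 10000*400/(2*25) = 80000
    cost = 11800 + 2*400*9 + 10000 = 29000
step 4: join D via hash
    card(P join D) = 80000*20/(40*2*8) = 2500
    cost = 29000 + 2*20*5 + 80000 = 109200

109200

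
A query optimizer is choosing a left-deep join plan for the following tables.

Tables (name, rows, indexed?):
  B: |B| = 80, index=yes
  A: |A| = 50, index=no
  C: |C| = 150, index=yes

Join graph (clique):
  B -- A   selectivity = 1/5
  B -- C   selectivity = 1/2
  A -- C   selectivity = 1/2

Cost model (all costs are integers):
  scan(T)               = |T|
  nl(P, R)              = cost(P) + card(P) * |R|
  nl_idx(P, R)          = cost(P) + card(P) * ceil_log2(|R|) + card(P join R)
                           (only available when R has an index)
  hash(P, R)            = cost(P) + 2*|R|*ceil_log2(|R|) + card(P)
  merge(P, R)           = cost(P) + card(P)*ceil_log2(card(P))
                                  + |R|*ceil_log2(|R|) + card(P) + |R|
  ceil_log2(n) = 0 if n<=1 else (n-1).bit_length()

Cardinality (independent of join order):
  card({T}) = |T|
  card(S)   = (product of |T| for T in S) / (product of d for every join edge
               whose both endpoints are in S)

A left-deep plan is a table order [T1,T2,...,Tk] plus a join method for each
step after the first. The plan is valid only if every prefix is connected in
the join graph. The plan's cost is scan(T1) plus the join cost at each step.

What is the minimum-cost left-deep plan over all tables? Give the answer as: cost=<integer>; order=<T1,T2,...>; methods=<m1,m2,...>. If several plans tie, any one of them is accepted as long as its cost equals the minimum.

Selinger DP (subsets sized 1..n):
  {B}: scan cost=80, card=80
  {A}: scan cost=50, card=50
  {C}: scan cost=150, card=150
  {AB}: card=800; try (A,hash)→760, (B,merge)→1040, (A,merge)→1070, (B,nl_idx)→1200, (B,hash)→1220, (B,nl)→4050 …(+1); best=760 via (A,hash)
  {BC}: card=6000; try (B,hash)→1420, (C,merge)→2070, (B,merge)→2140, (C,hash)→2560, (C,nl_idx)→6720, (B,nl_idx)→7200 …(+2); best=1420 via (B,hash)
  {AC}: card=3750; try (A,hash)→900, (C,merge)→1750, (A,merge)→1850, (C,hash)→2500, (C,nl_idx)→4200, (C,nl)→7550 …(+1); best=900 via (A,hash)
  {ABC}: card=30000; try (C,hash)→3960, (B,hash)→5770, (A,hash)→8020, (C,merge)→10910, (C,nl_idx)→37160, (B,merge)→50290 …(+5); best=3960 via (C,hash)

cost=3960; order=B,A,C; methods=hash,hash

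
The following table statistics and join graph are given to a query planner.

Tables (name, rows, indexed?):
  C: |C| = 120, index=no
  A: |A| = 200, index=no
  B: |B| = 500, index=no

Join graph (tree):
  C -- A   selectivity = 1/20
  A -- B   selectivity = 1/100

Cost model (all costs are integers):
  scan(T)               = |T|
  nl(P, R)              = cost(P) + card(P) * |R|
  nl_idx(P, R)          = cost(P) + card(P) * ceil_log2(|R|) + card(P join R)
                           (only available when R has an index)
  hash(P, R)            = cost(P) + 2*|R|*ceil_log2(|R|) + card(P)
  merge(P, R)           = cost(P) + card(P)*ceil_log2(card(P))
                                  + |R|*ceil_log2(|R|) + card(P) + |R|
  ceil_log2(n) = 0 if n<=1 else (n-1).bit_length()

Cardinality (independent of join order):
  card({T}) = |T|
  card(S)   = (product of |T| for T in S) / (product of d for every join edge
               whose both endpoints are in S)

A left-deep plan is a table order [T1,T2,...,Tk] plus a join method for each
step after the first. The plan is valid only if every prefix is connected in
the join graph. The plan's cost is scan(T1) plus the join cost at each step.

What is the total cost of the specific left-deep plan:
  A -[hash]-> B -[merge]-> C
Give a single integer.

21360

step 1: scan A: cost=200, card=200
step 2: join B via hash
    card(P join B) = 200*500/(100) = 1000
    cost = 200 + 2*500*9 + 200 = 9400
step 3: join C via merge
    card(P join C) = 1000*120/(20) = 6000
    cost = 9400 + 1000*10 + 120*7 + 1000 + 120 = 21360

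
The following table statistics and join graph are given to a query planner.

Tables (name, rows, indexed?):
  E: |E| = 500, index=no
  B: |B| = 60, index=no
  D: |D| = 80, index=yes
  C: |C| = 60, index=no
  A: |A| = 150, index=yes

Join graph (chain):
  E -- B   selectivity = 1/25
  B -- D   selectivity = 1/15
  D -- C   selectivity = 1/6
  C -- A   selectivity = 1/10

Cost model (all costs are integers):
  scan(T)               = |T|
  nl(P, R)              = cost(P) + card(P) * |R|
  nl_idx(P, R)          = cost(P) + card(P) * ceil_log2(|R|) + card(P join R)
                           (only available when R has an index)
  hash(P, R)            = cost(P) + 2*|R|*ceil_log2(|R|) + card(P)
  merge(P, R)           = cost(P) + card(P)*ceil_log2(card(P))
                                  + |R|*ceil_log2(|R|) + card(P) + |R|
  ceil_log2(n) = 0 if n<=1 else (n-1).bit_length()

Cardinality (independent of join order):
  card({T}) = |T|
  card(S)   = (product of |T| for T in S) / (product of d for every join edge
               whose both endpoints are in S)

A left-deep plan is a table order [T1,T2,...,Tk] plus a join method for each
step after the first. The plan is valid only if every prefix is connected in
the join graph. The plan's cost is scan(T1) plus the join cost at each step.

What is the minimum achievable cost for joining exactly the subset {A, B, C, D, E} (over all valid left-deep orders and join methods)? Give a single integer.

64440

Selinger DP over subsets of {A,B,C,D,E}:
  {E}: scan cost=500, card=500
  {B}: scan cost=60, card=60
  {D}: scan cost=80, card=80
  {C}: scan cost=60, card=60
  {A}: scan cost=150, card=150
  {BE}: card=1200; try (B,hash)→1720, (E,merge)→5480, (B,merge)→5920, (E,hash)→9120, (E,nl)→30060, (B,nl)→30500; best=1720 via (B,hash)
  {BD}: card=320; try (D,nl_idx)→800, (B,hash)→880, (D,merge)→1120, (B,merge)→1140, (D,hash)→1240, (D,nl)→4860 …(+1); best=800 via (D,nl_idx)
  {CD}: card=800; try (C,hash)→880, (D,merge)→1120, (C,merge)→1140, (D,hash)→1240, (D,nl_idx)→1280, (D,nl)→4860 …(+1); best=880 via (C,hash)
  {AC}: card=900; try (C,hash)→1020, (A,nl_idx)→1440, (A,merge)→1830, (C,merge)→1920, (A,hash)→2520, (A,nl)→9060 …(+1); best=1020 via (C,hash)
  {BDE}: card=6400; try (D,hash)→4040, (E,merge)→9000, (E,hash)→10120, (D,nl_idx)→16520, (D,merge)→16760, (D,nl)→97720 …(+1); best=4040 via (D,hash)
  {BCD}: card=3200; try (C,hash)→1840, (B,hash)→2400, (C,merge)→4420, (B,merge)→10100, (C,nl)→20000, (B,nl)→48880; best=1840 via (C,hash)
  {ACD}: card=12000; try (D,hash)→3040, (A,hash)→4080, (A,merge)→11030, (D,merge)→11560, (A,nl_idx)→19280, (D,nl_idx)→19320 …(+2); best=3040 via (D,hash)
  {BCDE}: card=64000; try (C,hash)→11160, (E,hash)→14040, (E,merge)→48440, (C,merge)→94060, (C,nl)→388040, (E,nl)→1601840; best=11160 via (C,hash)
  {ABCD}: card=48000; try (A,hash)→7440, (B,hash)→15760, (A,merge)→44790, (A,nl_idx)→75440, (B,merge)→183460, (A,nl)→481840 …(+1); best=7440 via (A,hash)
  {ABCDE}: card=960000; try (E,hash)→64440, (A,hash)→77560, (E,merge)→828440, (A,merge)→1100510, (A,nl_idx)→1483160, (A,nl)→9611160 …(+1); best=64440 via (E,hash)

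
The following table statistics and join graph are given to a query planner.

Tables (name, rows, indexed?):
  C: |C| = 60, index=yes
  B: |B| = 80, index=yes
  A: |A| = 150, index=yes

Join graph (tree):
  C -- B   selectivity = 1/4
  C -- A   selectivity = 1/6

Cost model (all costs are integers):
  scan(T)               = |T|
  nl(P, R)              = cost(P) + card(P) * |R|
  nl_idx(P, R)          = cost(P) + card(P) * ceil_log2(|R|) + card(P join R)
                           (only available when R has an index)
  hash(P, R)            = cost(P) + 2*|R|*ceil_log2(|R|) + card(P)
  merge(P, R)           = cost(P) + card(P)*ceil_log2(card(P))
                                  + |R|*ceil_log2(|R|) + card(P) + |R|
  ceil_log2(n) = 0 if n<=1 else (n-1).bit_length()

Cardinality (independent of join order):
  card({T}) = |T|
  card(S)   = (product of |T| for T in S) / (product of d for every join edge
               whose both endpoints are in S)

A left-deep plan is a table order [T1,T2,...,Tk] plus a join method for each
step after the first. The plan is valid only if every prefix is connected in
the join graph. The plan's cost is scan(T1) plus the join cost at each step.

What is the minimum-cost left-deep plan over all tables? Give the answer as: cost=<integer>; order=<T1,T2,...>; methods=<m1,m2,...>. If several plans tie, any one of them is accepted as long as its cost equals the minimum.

Selinger DP (subsets sized 1..n):
  {C}: scan cost=60, card=60
  {B}: scan cost=80, card=80
  {A}: scan cost=150, card=150
  {BC}: card=1200; try (C,hash)→880, (B,merge)→1120, (C,merge)→1140, (B,hash)→1240, (B,nl_idx)→1680, (C,nl_idx)→1760 …(+2); best=880 via (C,hash)
  {AC}: card=1500; try (C,hash)→1020, (A,merge)→1830, (C,merge)→1920, (A,nl_idx)→2040, (A,hash)→2520, (C,nl_idx)→2550 …(+2); best=1020 via (C,hash)
  {ABC}: card=30000; try (B,hash)→3640, (A,hash)→4480, (A,merge)→16630, (B,merge)→19660, (A,nl_idx)→40480, (B,nl_idx)→41520 …(+2); best=3640 via (B,hash)

cost=3640; order=A,C,B; methods=hash,hash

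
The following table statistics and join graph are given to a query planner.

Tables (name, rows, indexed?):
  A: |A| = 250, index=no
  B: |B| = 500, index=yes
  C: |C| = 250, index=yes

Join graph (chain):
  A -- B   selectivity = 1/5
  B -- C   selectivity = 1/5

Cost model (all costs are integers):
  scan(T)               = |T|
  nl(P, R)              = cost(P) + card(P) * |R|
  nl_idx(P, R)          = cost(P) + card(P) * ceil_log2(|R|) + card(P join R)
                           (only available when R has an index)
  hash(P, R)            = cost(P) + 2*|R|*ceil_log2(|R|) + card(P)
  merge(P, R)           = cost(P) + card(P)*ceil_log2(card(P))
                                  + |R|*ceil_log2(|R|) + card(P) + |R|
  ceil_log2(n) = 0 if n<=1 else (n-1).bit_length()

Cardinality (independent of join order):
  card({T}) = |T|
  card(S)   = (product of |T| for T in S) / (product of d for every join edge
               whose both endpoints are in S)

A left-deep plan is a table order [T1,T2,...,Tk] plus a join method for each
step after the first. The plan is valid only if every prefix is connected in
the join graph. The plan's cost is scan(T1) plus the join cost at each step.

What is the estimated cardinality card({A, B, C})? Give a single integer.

1250000

Tables in S: A(250), B(500), C(250)
Edges inside S: A-B(d=5), B-C(d=5)
numerator = 250 * 500 * 250 = 31250000
denominator = 5 * 5 = 25
card(S) = 31250000 / 25 = 1250000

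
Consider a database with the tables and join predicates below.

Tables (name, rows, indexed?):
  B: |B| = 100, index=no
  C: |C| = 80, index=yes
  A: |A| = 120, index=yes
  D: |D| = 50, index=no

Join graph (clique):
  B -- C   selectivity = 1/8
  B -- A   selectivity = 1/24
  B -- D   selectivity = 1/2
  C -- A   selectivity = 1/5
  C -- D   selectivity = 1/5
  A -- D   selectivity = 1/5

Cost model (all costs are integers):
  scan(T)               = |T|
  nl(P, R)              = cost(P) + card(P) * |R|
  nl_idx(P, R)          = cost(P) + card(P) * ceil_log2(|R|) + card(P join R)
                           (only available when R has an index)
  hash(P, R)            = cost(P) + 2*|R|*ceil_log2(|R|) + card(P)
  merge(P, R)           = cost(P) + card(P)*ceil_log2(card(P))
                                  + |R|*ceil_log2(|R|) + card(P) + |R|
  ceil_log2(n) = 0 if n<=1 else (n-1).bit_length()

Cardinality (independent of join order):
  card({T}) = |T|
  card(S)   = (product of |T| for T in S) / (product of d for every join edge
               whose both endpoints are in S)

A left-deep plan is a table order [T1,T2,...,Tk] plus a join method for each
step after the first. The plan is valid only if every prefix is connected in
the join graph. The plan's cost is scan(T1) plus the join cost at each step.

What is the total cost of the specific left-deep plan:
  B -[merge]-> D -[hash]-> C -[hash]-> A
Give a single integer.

step 1: scan B: cost=100, card=100
step 2: join D via merge
    card(P join D) = 100*50/(2) = 2500
    cost = 100 + 100*7 + 50*6 + 100 + 50 = 1250
step 3: join C via hash
    card(P join C) = 2500*80/(8*5) = 5000
    cost = 1250 + 2*80*7 + 2500 = 4870
step 4: join A via hash
    card(P join A) = 5000*120/(24*5*5) = 1000
    cost = 4870 + 2*120*7 + 5000 = 11550

11550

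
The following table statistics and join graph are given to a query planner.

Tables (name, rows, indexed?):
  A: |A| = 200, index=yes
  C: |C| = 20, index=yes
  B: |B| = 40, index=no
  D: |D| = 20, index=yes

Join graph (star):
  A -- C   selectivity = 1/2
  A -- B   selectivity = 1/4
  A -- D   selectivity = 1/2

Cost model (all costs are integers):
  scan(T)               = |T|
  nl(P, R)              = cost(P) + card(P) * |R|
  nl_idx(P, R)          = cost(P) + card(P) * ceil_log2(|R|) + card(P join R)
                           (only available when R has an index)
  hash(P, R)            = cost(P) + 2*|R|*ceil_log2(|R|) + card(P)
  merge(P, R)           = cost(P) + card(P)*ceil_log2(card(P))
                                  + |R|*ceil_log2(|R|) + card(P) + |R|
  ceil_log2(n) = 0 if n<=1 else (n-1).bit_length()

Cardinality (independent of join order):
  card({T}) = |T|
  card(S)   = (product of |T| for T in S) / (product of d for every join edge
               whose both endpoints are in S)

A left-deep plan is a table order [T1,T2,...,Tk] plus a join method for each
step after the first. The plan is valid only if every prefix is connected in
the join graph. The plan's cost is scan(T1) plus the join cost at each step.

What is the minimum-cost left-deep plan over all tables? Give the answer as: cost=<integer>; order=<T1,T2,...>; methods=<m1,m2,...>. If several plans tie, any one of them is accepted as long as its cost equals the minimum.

Selinger DP (subsets sized 1..n):
  {A}: scan cost=200, card=200
  {C}: scan cost=20, card=20
  {B}: scan cost=40, card=40
  {D}: scan cost=20, card=20
  {AC}: card=2000; try (C,hash)→600, (A,merge)→1940, (C,merge)→2120, (A,nl_idx)→2180, (C,nl_idx)→3200, (A,hash)→3240 …(+2); best=600 via (C,hash)
  {AB}: card=2000; try (B,hash)→880, (A,merge)→2120, (B,merge)→2280, (A,nl_idx)→2360, (A,hash)→3280, (A,nl)→8040 …(+1); best=880 via (B,hash)
  {AD}: card=2000; try (D,hash)→600, (A,merge)→1940, (D,merge)→2120, (A,nl_idx)→2180, (D,nl_idx)→3200, (A,hash)→3240 …(+2); best=600 via (D,hash)
  {ABC}: card=20000; try (C,hash)→3080, (B,hash)→3080, (B,merge)→24880, (C,merge)→25000, (C,nl_idx)→30880, (C,nl)→40880 …(+1); best=3080 via (C,hash)
  {ACD}: card=20000; try (D,hash)→2800, (C,hash)→2800, (D,merge)→24720, (C,merge)→24720, (D,nl_idx)→30600, (C,nl_idx)→30600 …(+2); best=2800 via (D,hash)
  {ABD}: card=20000; try (D,hash)→3080, (B,hash)→3080, (B,merge)→24880, (D,merge)→25000, (D,nl_idx)→30880, (D,nl)→40880 …(+1); best=3080 via (D,hash)
  {ABCD}: card=200000; try (D,hash)→23280, (C,hash)→23280, (B,hash)→23280, (D,nl_idx)→303080, (C,nl_idx)→303080, (B,merge)→323080 …(+5); best=23280 via (D,hash)

cost=23280; order=A,B,C,D; methods=hash,hash,hash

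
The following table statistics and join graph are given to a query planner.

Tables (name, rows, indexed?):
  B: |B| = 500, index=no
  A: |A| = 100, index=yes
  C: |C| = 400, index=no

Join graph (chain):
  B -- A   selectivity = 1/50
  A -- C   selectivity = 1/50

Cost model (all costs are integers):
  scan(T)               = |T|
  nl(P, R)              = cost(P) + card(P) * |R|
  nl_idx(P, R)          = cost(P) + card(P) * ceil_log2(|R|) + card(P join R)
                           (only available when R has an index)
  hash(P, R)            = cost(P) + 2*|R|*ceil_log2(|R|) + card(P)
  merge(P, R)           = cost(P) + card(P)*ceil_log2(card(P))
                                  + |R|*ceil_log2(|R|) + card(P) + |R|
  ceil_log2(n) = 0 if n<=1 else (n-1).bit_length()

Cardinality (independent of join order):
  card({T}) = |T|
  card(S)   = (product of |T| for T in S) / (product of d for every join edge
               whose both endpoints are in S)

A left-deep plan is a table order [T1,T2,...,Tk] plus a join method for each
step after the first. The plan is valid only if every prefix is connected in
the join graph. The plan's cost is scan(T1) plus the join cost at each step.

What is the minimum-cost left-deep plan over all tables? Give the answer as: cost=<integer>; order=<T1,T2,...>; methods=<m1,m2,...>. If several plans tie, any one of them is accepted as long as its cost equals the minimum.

Selinger DP (subsets sized 1..n):
  {B}: scan cost=500, card=500
  {A}: scan cost=100, card=100
  {C}: scan cost=400, card=400
  {AB}: card=1000; try (A,hash)→2400, (A,nl_idx)→5000, (B,merge)→5900, (A,merge)→6300, (B,hash)→9200, (B,nl)→50100 …(+1); best=2400 via (A,hash)
  {AC}: card=800; try (A,hash)→2200, (A,nl_idx)→4000, (C,merge)→4900, (A,merge)→5200, (C,hash)→7400, (C,nl)→40100 …(+1); best=2200 via (A,hash)
  {ABC}: card=8000; try (C,hash)→10600, (B,hash)→12000, (B,merge)→16000, (C,merge)→17400, (B,nl)→402200, (C,nl)→402400; best=10600 via (C,hash)

cost=10600; order=B,A,C; methods=hash,hash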